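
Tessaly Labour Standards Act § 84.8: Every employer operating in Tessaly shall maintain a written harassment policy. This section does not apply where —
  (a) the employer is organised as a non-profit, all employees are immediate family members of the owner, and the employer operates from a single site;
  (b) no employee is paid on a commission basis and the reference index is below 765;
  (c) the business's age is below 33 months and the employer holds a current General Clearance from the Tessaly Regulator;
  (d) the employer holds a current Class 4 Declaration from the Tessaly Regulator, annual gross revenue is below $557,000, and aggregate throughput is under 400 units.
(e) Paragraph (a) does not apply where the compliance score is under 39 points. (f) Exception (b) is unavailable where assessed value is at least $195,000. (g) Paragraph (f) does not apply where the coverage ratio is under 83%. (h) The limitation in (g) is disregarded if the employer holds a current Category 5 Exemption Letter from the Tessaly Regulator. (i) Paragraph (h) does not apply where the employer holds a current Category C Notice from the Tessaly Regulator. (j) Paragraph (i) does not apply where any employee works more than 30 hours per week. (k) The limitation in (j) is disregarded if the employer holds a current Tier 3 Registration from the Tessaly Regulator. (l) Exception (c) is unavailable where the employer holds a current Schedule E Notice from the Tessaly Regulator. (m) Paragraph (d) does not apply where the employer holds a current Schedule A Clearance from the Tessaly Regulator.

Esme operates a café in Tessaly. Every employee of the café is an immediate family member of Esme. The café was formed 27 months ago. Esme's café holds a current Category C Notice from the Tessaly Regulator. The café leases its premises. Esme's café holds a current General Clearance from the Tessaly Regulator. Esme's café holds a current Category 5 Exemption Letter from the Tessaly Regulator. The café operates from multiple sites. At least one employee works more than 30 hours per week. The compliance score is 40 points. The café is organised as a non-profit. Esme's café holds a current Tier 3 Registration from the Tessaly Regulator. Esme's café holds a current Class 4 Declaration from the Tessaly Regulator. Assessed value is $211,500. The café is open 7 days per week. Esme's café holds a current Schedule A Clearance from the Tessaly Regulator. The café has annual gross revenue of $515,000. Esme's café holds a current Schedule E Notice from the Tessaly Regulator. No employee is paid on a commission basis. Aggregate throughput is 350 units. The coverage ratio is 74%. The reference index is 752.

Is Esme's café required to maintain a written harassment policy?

No — exception (b) applies; Esme's café is not required to maintain a written harassment policy.

Exception (a) requires that the employer operates from a single site; but the employer operates from multiple sites, so (a) is unavailable.
Exception (b) is satisfied on its face — no employee is paid on commission; the reference index is 752, below the 765 limit. Considering the limiting provisions: (f) applies (assessed value is $211,500, meeting the $195,000 threshold), but yields to (g): (g) operates against (f): the coverage ratio is 74%, under the 83% limit. (h) would limit (g) — a current Category 5 Exemption Letter is held — but (i) sets (h) aside: (i) operates against (h): a current Category C Notice is held. (j) would limit (i) — at least one employee exceeds 30 hours/week — but (k) sets (j) aside: (k) operates against (j): a current Tier 3 Registration is held. So (b) applies.
All of (c)'s requirements are met (the business's age is 27 months, below the 33 months limit; a current General Clearance is held). However, paragraph (l) must be considered: (l) operates against (c): a current Schedule E Notice is held. (c) is therefore removed.
Exception (d) is satisfied on its face — a current Class 4 Declaration is held; annual gross revenue is $515,000, below the $557,000 limit; aggregate throughput is 350 units, under the 400 units limit. Turning to paragraph (m): (m) operates against (d): a current Schedule A Clearance is held. Exception (d) does not apply.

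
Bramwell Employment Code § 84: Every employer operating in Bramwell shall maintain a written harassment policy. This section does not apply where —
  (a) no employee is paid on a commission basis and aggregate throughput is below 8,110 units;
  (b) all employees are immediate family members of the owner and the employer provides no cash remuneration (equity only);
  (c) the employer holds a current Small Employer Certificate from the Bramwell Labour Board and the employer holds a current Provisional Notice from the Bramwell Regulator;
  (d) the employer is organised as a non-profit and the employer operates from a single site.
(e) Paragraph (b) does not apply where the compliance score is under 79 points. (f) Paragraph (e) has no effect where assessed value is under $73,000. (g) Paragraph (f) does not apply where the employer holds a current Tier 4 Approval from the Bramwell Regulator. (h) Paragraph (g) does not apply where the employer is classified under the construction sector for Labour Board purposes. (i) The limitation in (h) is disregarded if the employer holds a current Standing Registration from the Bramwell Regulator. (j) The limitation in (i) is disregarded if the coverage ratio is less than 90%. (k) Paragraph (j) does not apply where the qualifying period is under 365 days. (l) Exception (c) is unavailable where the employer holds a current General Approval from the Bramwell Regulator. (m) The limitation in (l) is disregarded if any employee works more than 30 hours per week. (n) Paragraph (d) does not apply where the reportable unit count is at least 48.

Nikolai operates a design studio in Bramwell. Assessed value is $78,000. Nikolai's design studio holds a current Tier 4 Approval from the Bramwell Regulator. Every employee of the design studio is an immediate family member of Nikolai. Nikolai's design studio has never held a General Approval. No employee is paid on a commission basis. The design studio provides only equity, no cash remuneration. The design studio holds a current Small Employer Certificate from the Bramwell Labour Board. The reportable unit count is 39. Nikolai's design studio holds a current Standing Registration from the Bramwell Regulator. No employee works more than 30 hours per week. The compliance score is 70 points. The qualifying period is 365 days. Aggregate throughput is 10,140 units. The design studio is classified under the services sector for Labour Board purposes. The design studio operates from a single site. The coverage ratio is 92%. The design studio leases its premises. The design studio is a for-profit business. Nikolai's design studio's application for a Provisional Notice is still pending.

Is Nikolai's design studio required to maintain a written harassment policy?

Yes — Nikolai's design studio must maintain a written harassment policy.

Exception (a) does not apply: aggregate throughput is 10,140 units, not below 8,110 units.
Exception (b): every employee is an immediate family member; remuneration is equity-only — every condition holds. But: (e) is triggered — the compliance score is 70 points, under the 79 points limit. (f), which would lift (e), is inapplicable — assessed value is $78,000, not under $73,000. So (b) is unavailable.
Exception (c) does not apply: the Provisional Notice is not current.
Exception (d) fails — the employer is for-profit.
No exception displaces § 84.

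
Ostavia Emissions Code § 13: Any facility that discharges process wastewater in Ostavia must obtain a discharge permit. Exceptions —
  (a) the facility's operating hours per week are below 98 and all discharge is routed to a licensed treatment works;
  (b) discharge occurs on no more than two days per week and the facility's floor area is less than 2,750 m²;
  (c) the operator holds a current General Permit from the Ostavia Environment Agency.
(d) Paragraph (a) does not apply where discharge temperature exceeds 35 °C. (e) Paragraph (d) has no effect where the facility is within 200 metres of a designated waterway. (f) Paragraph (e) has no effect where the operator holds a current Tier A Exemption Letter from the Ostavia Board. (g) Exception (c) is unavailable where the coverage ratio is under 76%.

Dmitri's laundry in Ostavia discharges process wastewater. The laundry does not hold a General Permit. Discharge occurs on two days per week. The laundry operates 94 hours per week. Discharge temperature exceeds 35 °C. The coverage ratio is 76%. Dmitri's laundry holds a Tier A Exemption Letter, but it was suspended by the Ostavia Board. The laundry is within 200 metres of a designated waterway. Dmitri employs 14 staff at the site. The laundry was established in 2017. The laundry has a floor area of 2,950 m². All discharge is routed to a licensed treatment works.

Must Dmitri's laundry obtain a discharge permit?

No — exception (a) applies; Dmitri's laundry is not required to obtain a discharge permit.

Exception (a) is satisfied on its face — the facility's operating hours per week are 94, below the 98 limit; discharge is routed to a licensed treatment works. Applying paragraphs (d)–(f): (d) would limit (a) — discharge temperature exceeds 35 °C — but (e) sets (d) aside: (e) applies — the laundry is within 200 m of a designated waterway. (f) does not operate here (the Tier A Exemption Letter is not current), so (e) stands. (a) remains available.
Exception (b) fails — the facility's floor area is 2,950 m², not less than 2,750 m².
Exception (c) requires that the operator holds a current General Permit from the Ostavia Environment Agency; but no General Permit is held, so (c) is unavailable.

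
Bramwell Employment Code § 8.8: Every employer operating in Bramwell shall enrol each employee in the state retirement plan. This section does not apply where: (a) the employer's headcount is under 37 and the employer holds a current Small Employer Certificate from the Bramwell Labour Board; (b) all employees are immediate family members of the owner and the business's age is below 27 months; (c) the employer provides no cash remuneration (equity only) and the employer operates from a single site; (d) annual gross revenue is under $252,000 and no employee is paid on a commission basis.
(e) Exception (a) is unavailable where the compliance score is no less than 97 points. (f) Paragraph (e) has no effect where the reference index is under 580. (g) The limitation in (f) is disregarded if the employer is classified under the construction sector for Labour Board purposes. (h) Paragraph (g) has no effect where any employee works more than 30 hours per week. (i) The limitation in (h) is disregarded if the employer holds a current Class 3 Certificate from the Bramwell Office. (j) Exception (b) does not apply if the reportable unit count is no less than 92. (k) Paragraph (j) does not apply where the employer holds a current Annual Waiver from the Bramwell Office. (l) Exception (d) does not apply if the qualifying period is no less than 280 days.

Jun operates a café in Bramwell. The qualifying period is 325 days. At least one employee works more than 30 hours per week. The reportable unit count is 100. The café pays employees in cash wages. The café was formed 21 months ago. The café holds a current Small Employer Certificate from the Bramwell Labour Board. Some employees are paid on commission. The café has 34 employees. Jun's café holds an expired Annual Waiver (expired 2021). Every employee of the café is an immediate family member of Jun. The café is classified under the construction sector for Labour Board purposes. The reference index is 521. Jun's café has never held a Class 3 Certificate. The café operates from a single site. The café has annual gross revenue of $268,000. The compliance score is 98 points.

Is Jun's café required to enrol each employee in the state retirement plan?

Exception (a)'s conditions are all satisfied: the employer's headcount is 34, under the 37 limit; a current Small Employer Certificate is held. As to paragraphs (e)–(i): (e) is engaged (the compliance score is 98 points, meeting the 97 points threshold), but yields to (f): (f) operates against (e): the reference index is 521, under the 580 limit. (g) is engaged (the café is classified under the construction sector), but is set aside by (h): (h) operates against (g): at least one employee exceeds 30 hours/week. (i) is inapplicable (there is no Class 3 Certificate in force), so (h) stands. Exception (a) stands.
Exception (b) is satisfied on its face — every employee is an immediate family member; the business's age is 21 months, below the 27 months limit. But: (j) is triggered — the reportable unit count is 100, meeting the 92 threshold. (k), which would lift (j), is not engaged — there is no Annual Waiver in force. So (b) is unavailable.
Exception (c) fails — employees are paid cash wages.
Exception (d) does not apply: annual gross revenue is $268,000, not under $252,000.

No — exception (a) applies; Jun's café is not required to enrol each employee in the state retirement plan.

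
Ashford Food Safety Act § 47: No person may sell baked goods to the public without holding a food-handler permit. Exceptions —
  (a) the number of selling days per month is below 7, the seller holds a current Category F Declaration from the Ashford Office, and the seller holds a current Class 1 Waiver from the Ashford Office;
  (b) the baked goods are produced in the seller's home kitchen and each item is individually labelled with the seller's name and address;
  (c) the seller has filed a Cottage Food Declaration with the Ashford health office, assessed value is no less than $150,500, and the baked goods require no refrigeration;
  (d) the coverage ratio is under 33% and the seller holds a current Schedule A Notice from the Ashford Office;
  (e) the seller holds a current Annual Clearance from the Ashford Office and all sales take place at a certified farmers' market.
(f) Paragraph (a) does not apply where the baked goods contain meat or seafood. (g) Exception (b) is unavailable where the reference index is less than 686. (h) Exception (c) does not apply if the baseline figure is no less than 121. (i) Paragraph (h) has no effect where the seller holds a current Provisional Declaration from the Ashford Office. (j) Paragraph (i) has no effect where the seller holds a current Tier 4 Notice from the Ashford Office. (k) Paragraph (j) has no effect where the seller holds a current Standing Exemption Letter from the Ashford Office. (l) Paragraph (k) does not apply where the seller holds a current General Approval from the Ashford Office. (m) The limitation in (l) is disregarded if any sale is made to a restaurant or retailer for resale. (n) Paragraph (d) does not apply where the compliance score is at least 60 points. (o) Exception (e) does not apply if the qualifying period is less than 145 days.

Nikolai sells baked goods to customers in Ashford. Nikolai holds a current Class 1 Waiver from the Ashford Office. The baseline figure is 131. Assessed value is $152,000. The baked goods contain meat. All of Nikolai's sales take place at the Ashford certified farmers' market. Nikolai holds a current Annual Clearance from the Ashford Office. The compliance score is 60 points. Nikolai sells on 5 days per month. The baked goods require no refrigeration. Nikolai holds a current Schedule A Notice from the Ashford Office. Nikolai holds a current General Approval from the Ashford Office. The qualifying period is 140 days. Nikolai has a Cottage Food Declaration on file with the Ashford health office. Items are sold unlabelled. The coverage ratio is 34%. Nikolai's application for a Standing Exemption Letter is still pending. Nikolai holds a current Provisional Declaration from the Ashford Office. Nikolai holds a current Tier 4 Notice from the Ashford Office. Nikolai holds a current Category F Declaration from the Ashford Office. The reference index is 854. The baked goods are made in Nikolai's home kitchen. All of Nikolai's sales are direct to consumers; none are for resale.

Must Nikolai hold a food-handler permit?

Exception (a) is satisfied on its face — the number of selling days per month is 5, below the 7 limit; a current Category F Declaration is held; a current Class 1 Waiver is held. But: (f) operates — the baked goods contain meat. Exception (a) does not apply.
Exception (b) does not apply: items are sold unlabelled.
Exception (c)'s conditions are all satisfied: a Cottage Food Declaration is on file; assessed value is $152,000, meeting the $150,500 threshold; the baked goods are shelf-stable. Turning to paragraphs (h)–(m): (h) operates against (c): the baseline figure is 131, meeting the 121 threshold. (i) would limit (h) — a current Provisional Declaration is held — but (j) sets (i) aside: (j) is triggered — a current Tier 4 Notice is held. (k) does not operate here (the Standing Exemption Letter is not current), so (j) stands. So (c) is unavailable.
Exception (d) requires that the coverage ratio is under 33%; but the coverage ratio is 34%, not under 33%, so (d) is unavailable.
Exception (e)'s conditions are all satisfied: a current Annual Clearance is held; all sales are at a certified farmers' market. But: (o) operates against (e): the qualifying period is 140 days, less than the 145 days limit. Exception (e) does not apply.
No exception applies. The general rule governs.

Yes — Nikolai must hold a food-handler permit.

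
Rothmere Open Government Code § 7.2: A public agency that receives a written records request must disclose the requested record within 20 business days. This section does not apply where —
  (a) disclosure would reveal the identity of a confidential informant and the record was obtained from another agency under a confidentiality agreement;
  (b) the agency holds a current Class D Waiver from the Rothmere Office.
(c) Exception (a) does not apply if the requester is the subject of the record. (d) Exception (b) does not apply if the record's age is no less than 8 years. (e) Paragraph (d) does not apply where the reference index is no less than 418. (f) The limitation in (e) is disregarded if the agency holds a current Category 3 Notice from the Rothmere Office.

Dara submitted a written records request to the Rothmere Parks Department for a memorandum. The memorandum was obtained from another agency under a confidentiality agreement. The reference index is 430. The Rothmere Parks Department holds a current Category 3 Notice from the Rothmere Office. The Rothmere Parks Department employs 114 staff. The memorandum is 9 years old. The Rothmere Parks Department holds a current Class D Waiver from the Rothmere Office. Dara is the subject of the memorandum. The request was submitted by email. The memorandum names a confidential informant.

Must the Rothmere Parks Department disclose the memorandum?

Yes — the Rothmere Parks Department must disclose the memorandum.

Exception (a)'s conditions are all satisfied: the memorandum names a confidential informant; the memorandum was obtained under a confidentiality agreement. However, paragraph (c) must be considered: (c) operates — Dara is the subject of the memorandum. So (a) is unavailable.
Exception (b)'s conditions are all satisfied: a current Class D Waiver is held. But applying paragraphs (d)–(f): (d) is engaged — the record's age is 9 years, meeting the 8 years threshold. (e) applies (the reference index is 430, meeting the 418 threshold), but is set aside by (f): (f) operates against (e): a current Category 3 Notice is held. So (b) is unavailable.
Every exception is unavailable, so the rule governs.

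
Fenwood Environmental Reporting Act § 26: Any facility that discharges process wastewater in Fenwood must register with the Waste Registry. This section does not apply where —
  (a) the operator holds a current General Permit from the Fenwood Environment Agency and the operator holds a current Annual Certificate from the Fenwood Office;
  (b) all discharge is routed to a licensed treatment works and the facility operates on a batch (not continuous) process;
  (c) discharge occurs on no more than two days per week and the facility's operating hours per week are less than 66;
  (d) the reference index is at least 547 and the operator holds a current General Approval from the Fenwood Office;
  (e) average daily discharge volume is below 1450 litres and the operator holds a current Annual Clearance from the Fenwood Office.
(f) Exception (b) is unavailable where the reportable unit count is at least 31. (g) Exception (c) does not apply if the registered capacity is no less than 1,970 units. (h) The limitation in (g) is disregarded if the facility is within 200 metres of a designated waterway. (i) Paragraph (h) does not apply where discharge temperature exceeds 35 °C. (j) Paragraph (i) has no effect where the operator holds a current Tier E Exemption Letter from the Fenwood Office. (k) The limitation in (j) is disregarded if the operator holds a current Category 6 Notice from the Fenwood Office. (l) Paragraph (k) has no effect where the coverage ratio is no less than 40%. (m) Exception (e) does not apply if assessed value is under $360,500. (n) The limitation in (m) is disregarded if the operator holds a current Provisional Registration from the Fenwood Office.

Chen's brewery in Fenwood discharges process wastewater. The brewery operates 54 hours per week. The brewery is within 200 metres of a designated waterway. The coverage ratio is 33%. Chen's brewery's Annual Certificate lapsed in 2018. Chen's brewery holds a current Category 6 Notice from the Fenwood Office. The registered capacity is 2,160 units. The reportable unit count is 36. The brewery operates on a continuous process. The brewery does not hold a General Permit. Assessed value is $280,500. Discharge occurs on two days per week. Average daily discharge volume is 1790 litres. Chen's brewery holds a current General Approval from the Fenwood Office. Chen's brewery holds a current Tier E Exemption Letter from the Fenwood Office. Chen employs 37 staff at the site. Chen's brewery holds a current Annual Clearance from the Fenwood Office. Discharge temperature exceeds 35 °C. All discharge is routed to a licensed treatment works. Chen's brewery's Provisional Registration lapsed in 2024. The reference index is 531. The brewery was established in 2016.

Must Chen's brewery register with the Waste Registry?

Exception (a) requires that the operator holds a current General Permit from the Fenwood Environment Agency; but no General Permit is held, so (a) is unavailable.
Exception (b) does not apply: the facility operates on a continuous process.
Exception (c) is satisfied on its face — discharge occurs on no more than two days per week; the facility's operating hours per week are 54, less than the 66 limit. But applying paragraphs (g)–(l): (g) operates against (c): the registered capacity is 2,160 units, meeting the 1,970 units threshold. (h) would limit (g) — the brewery is within 200 m of a designated waterway — but (i) sets (h) aside: (i) operates against (h): discharge temperature exceeds 35 °C. (j) would limit (i) — a current Tier E Exemption Letter is held — but (k) sets (j) aside: (k) operates — a current Category 6 Notice is held. (l), which would lift (k), is not triggered — the coverage ratio is 33%, short of 40%. Exception (c) does not apply.
Exception (d) requires that the reference index is at least 547; but the reference index is 531, short of 547, so (d) is unavailable.
Exception (e) does not apply: average daily discharge volume is 1790 litres, not below 1450 litres.
No exception displaces § 26.

Yes — Chen's brewery must register with the Waste Registry.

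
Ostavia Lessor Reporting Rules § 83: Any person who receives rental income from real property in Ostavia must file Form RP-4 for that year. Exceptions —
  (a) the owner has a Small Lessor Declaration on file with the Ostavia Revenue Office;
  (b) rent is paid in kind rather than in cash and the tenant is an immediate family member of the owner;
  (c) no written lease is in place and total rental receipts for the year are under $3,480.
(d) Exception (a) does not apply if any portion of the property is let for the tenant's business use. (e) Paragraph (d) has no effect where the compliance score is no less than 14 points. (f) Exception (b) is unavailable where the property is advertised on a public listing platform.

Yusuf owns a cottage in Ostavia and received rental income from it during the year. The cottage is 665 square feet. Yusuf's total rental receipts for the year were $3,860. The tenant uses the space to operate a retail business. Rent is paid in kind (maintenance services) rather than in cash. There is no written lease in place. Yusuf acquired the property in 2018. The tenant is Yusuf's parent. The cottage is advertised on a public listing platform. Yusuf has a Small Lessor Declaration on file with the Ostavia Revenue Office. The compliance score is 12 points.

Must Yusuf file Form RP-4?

Exception (a) is satisfied on its face — a Small Lessor Declaration is on file. But: (d) applies — the space is let for business use. (e) is not engaged (the compliance score is 12 points, short of 14 points), so (d) stands. Exception (a) does not apply.
Exception (b) is satisfied on its face — rent is paid in kind; the tenant is an immediate family member. But applying paragraph (f): (f) operates against (b): the property is publicly advertised. Exception (b) does not apply.
Exception (c) does not apply: total rental receipts for the year are $3,860, not under $3,480.
Every exception is unavailable, so the rule governs.

Yes — Yusuf must file Form RP-4.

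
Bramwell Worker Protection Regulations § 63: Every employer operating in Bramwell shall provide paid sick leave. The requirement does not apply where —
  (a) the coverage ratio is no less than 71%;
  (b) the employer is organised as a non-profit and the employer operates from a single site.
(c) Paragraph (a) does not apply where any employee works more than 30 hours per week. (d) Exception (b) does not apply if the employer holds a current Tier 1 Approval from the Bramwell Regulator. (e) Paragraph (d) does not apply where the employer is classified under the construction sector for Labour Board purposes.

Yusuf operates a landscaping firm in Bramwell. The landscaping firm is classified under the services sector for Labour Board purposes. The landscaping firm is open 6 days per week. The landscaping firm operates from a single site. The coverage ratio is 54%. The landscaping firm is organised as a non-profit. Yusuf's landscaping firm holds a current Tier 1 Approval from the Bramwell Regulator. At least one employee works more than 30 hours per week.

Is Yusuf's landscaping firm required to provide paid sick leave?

Exception (a) fails — the coverage ratio is 54%, short of 71%.
Exception (b)'s conditions are all satisfied: the employer is a non-profit; the employer operates from a single site. However, paragraphs (d)–(e) must be considered: (d) is engaged — a current Tier 1 Approval is held. (e) is not triggered (the landscaping firm is classified under the services sector), so (d) stands. Exception (b) does not apply.
No exception displaces § 63.

Yes — Yusuf's landscaping firm must provide paid sick leave.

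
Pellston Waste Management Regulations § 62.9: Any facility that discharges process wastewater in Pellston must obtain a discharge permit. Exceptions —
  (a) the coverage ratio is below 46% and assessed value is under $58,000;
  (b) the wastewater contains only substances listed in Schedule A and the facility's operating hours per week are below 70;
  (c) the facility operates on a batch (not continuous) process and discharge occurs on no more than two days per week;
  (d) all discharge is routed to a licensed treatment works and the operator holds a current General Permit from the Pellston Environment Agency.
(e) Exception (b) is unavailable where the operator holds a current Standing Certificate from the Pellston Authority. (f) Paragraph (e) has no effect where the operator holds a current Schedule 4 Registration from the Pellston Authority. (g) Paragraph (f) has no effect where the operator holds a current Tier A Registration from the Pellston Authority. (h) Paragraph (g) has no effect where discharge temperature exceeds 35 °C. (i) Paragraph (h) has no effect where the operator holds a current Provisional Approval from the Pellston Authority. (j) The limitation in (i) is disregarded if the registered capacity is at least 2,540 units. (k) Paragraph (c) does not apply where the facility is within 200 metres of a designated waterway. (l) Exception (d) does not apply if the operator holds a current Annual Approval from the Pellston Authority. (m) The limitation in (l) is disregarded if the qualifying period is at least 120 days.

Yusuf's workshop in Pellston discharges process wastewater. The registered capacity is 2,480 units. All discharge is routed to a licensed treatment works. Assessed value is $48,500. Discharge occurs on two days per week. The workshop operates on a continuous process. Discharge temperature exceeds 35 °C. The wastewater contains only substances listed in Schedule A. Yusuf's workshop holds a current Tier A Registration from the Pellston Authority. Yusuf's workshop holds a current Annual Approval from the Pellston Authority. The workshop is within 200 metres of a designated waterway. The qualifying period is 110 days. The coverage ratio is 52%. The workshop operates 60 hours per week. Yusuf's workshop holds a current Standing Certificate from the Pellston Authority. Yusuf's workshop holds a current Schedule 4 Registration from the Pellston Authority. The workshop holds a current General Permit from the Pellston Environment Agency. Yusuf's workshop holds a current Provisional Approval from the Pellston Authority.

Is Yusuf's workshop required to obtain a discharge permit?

Exception (a) does not apply: the coverage ratio is 52%, not below 46%.
Exception (b)'s conditions are all satisfied: the wastewater is Schedule-A-only; the facility's operating hours per week are 60, below the 70 limit. Turning to paragraphs (e)–(j): (e) operates against (b): a current Standing Certificate is held. (f) would limit (e) — a current Schedule 4 Registration is held — but (g) sets (f) aside: (g) is triggered — a current Tier A Registration is held. (h) would limit (g) — discharge temperature exceeds 35 °C — but (i) sets (h) aside: (i) is triggered — a current Provisional Approval is held. (j), which would lift (i), is not engaged — the registered capacity is 2,480 units, short of 2,540 units. (b) is therefore removed.
Exception (c) fails — the facility operates on a continuous process.
Exception (d) is satisfied on its face — discharge is routed to a licensed treatment works; a current General Permit is held. However, paragraphs (l)–(m) must be considered: (l) operates against (d): a current Annual Approval is held. (m), which would lift (l), is inapplicable — the qualifying period is 110 days, short of 120 days. So (d) is unavailable.
Every exception is unavailable, so the rule governs.

Yes — Yusuf's workshop must obtain a discharge permit.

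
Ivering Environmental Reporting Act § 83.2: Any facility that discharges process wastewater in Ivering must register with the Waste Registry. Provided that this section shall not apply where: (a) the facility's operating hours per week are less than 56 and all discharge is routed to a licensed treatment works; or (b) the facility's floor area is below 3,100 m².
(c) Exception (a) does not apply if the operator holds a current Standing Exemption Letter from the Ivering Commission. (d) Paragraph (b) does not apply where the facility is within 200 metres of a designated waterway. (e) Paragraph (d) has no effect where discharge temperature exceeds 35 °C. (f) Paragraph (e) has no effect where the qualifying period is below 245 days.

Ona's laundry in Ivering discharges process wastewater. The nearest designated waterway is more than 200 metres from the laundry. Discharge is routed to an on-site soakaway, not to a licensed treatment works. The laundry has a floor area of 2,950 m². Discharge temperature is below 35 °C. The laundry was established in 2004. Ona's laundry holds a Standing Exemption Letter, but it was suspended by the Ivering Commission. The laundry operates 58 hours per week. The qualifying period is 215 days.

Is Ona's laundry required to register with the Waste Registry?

No — exception (b) applies; Ona's laundry is not required to register with the Waste Registry.

Exception (a) fails — the facility's operating hours per week are 58, not less than 56.
Exception (b)'s conditions are all satisfied: the facility's floor area is 2,950 m², below the 3,100 m² limit. Under paragraphs (d)–(f): (d) is inapplicable — the laundry is more than 200 m from any designated waterway. Exception (b) stands.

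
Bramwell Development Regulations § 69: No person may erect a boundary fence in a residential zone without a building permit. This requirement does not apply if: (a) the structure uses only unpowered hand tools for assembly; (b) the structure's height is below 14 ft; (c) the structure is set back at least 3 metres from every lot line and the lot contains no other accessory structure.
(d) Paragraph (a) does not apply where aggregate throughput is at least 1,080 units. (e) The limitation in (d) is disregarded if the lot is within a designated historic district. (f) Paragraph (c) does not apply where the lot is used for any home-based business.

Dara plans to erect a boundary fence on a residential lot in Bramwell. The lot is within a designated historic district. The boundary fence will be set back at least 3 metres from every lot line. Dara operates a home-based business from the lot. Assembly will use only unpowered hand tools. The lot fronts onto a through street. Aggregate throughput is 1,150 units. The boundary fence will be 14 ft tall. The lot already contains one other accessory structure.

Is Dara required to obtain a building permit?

No — exception (a) applies; Dara does not need a building permit.

Exception (a)'s conditions are all satisfied: assembly uses only hand tools. Considering the limiting provisions: (d) would limit (a) — aggregate throughput is 1,150 units, meeting the 1,080 units threshold — but (e) sets (d) aside: (e) operates — the lot is in a historic district. Exception (a) stands.
Exception (b) does not apply: the structure's height is 14 ft, not below 14 ft.
Exception (c) does not apply: the lot already has another accessory structure.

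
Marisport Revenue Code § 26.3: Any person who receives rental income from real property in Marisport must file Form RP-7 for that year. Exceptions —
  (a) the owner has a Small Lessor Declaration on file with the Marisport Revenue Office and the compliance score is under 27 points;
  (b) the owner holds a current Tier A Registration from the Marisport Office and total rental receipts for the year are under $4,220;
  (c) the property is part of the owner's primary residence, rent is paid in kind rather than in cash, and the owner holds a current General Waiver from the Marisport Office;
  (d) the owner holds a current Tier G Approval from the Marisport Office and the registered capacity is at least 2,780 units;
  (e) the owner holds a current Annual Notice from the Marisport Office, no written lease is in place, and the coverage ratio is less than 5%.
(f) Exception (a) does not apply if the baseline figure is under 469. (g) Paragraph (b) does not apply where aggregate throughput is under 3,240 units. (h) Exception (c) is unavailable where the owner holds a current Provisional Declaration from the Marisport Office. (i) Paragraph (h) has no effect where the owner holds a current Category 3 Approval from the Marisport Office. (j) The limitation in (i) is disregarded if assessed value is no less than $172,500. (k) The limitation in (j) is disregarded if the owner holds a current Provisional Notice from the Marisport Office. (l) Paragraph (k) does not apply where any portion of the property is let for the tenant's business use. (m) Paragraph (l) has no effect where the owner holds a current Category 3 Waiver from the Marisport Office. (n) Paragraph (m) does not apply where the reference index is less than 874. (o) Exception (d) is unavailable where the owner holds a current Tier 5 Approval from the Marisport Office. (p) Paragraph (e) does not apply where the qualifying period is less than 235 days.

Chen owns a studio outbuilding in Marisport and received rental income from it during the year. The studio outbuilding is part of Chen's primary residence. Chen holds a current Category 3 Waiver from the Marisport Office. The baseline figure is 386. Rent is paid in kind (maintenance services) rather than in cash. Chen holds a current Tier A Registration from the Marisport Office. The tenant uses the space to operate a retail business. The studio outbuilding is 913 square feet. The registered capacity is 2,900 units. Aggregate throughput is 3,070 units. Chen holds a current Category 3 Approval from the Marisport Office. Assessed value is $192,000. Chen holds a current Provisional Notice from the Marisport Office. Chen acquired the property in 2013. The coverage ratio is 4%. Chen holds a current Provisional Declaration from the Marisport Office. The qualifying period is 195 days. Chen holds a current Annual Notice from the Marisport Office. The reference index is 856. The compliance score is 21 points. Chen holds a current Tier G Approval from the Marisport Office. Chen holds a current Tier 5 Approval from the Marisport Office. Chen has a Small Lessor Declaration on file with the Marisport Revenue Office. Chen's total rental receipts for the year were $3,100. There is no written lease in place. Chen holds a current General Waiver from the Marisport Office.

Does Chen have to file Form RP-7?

Yes — Chen must file Form RP-7.

Exception (a)'s conditions are all satisfied: a Small Lessor Declaration is on file; the compliance score is 21 points, under the 27 points limit. Turning to paragraph (f): (f) operates against (a): the baseline figure is 386, under the 469 limit. So (a) is unavailable.
Exception (b): a current Tier A Registration is held; total rental receipts for the year are $3,100, under the $4,220 limit — every condition holds. But applying paragraph (g): (g) is triggered — aggregate throughput is 3,070 units, under the 3,240 units limit. Exception (b) does not apply.
Exception (c)'s conditions are all satisfied: the studio outbuilding is part of the primary residence; rent is paid in kind; a current General Waiver is held. Turning to paragraphs (h)–(n): (h) is engaged — a current Provisional Declaration is held. (i) would limit (h) — a current Category 3 Approval is held — but (j) sets (i) aside: (j) applies — assessed value is $192,000, meeting the $172,500 threshold. (k) would limit (j) — a current Provisional Notice is held — but (l) sets (k) aside: (l) operates against (k): the space is let for business use. (m) is engaged (a current Category 3 Waiver is held), but yields to (n): (n) is triggered — the reference index is 856, less than the 874 limit. Exception (c) does not apply.
Exception (d)'s conditions are all satisfied: a current Tier G Approval is held; the registered capacity is 2,900 units, meeting the 2,780 units threshold. Turning to paragraph (o): (o) operates against (d): a current Tier 5 Approval is held. (d) is therefore removed.
All of (e)'s requirements are met (a current Annual Notice is held; there is no written lease; the coverage ratio is 4%, less than the 5% limit). But: (p) operates against (e): the qualifying period is 195 days, less than the 235 days limit. Exception (e) does not apply.
No exception is made out. Chen falls within the general rule.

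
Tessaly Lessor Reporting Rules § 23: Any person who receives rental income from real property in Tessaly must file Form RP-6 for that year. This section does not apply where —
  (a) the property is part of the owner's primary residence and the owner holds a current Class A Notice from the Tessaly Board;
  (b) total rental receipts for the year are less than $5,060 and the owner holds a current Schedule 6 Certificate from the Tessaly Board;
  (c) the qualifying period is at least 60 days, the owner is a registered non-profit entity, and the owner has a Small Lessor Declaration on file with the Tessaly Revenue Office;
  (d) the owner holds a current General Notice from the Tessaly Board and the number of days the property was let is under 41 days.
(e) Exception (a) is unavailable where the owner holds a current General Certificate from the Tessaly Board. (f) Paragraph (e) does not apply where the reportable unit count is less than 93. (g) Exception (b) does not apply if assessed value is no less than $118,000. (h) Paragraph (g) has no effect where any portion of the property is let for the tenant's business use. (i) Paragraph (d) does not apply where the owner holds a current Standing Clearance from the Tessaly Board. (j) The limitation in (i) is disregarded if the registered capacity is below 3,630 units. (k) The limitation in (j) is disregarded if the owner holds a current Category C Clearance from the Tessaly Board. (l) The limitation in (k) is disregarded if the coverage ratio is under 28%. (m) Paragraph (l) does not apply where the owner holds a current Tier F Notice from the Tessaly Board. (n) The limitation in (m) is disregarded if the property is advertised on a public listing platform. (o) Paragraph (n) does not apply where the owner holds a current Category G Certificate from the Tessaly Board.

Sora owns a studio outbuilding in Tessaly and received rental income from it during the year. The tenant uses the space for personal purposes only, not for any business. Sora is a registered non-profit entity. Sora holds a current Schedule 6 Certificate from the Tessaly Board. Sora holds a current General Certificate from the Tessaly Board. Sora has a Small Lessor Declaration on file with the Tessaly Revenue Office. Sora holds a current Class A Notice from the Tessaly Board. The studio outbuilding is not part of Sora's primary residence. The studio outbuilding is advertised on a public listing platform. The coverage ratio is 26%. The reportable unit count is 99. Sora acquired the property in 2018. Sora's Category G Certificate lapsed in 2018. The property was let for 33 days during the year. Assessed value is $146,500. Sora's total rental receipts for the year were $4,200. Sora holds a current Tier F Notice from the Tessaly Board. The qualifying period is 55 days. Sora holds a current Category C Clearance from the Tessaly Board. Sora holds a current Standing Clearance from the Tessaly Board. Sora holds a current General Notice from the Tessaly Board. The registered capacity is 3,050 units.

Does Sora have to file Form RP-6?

Exception (a) does not apply: the studio outbuilding is not part of the primary residence.
Exception (b)'s conditions are all satisfied: total rental receipts for the year are $4,200, less than the $5,060 limit; a current Schedule 6 Certificate is held. Turning to paragraphs (g)–(h): (g) is triggered — assessed value is $146,500, meeting the $118,000 threshold. (h) is inapplicable (the space is used for personal purposes only), so (g) stands. (b) is therefore removed.
Exception (c) does not apply: the qualifying period is 55 days, short of 60 days.
Exception (d)'s conditions are all satisfied: a current General Notice is held; the number of days the property was let is 33 days, under the 41 days limit. Considering the limiting provisions: (i) applies (a current Standing Clearance is held), but is set aside by (j): (j) applies — the registered capacity is 3,050 units, below the 3,630 units limit. (k) would limit (j) — a current Category C Clearance is held — but (l) sets (k) aside: (l) operates against (k): the coverage ratio is 26%, under the 28% limit. (m) is engaged (a current Tier F Notice is held), but is displaced by (n): (n) operates against (m): the property is publicly advertised. (o) does not operate here (no current Category G Certificate is held), so (n) stands. Exception (d) stands.

No — exception (d) applies; Sora is not required to file Form RP-6.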